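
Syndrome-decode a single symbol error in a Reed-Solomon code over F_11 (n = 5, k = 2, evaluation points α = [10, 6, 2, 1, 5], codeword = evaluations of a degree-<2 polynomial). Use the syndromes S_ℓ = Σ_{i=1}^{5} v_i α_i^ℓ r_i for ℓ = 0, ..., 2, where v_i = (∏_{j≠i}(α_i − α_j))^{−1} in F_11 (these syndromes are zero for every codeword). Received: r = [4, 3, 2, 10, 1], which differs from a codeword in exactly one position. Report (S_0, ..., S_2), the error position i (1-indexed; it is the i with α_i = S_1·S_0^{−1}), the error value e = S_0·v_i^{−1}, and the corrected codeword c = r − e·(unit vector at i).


S = (9, 1, 5), error at position 5, error magnitude e = 1, c = [4, 3, 2, 10, 0].

Step 1: column multipliers v_i = (∏_{j≠i}(α_i − α_j))^{−1} mod 11.
  i = 1 (α = 10): (10−6)(10−2)(10−1)(10−5) = 4·8·9·5 = 1440 ≡ 10, so v_1 = 10^{−1} = 10 (mod 11).
  i = 2 (α = 6): (6−10)(6−2)(6−1)(6−5) = (−4)·4·5·1 = −80 ≡ 8, so v_2 = 8^{−1} = 7 (mod 11).
  i = 3 (α = 2): (2−10)(2−6)(2−1)(2−5) = (−8)·(−4)·1·(−3) = −96 ≡ 3, so v_3 = 3^{−1} = 4 (mod 11).
  i = 4 (α = 1): (1−10)(1−6)(1−2)(1−5) = (−9)·(−5)·(−1)·(−4) = 180 ≡ 4, so v_4 = 4^{−1} = 3 (mod 11).
  i = 5 (α = 5): (5−10)(5−6)(5−2)(5−1) = (−5)·(−1)·3·4 = 60 ≡ 5, so v_5 = 5^{−1} = 9 (mod 11).
  v = [10, 7, 4, 3, 9].
Step 2: syndromes of r = [4, 3, 2, 10, 1] (all sums mod 11).
  S_0 = Σ v_i r_i = 10·4 + 7·3 + 4·2 + 3·10 + 9·1 = 108 ≡ 9.
  S_1 = Σ v_i α_i r_i = 10·10·4 + 7·6·3 + 4·2·2 + 3·1·10 + 9·5·1 = 617 ≡ 1.
  α_i^2 mod 11 = [1, 3, 4, 1, 3].
  S_2 = Σ v_i α_i^2 r_i = 10·1·4 + 7·3·3 + 4·4·2 + 3·1·10 + 9·3·1 = 192 ≡ 5.
  S = (9, 1, 5) ≠ 0, so r is not a codeword (an error is present).
Step 3: locate the error. For a single error e at position i, S_ℓ = v_i·e·α_i^ℓ, so α_err = S_1/S_0.
  S_0^{−1} = 9^{−1} = 5 (mod 11), so α_err = 1·5 = 5 ≡ 5 = α_5. Error position i = 5.
  Consistency check: S_2/S_1 = 5·1 = 5 ≡ 5 = α_err ✓ (single-error assumption holds).
Step 4: error magnitude e = S_0/v_5 = S_0·∏_{j≠5}(α_5 − α_j) = 9·5 = 45 ≡ 1 (mod 11).
Step 5: correct position 5: c_5 = r_5 − e = 1 − 1 ≡ 0 (mod 11). Hence c = [4, 3, 2, 10, 0].
  Check: interpolating c through the α_i gives m(x) = 7 + 3·x (degree < 2) with m(α_i) = c_i for every i, so c is indeed a codeword.


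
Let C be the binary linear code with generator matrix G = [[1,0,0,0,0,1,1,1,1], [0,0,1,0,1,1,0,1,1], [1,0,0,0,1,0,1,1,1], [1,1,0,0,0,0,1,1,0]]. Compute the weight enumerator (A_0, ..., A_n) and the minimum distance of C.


Weight distribution: A_0 = 1, A_2 = 1, A_3 = 3, A_4 = 5, A_5 = 4, A_6 = 1, A_7 = 1. Minimum distance d = 2.

Enumerate all 2^4 = 16 messages m ∈ F_2^4.
For each, compute codeword c = mG in F_2^9, then tally its weight.
  m = 0000 → c = 000000000, weight = 0.
  m = 1000 → c = 100001111, weight = 5.
  m = 0100 → c = 001011011, weight = 5.
  m = 1100 → c = 101010100, weight = 4.
  m = 0010 → c = 100010111, weight = 5.
  m = 1010 → c = 000011000, weight = 2.
  m = 0110 → c = 101001100, weight = 4.
  m = 1110 → c = 001000011, weight = 3.
  m = 0001 → c = 110000110, weight = 4.
  m = 1001 → c = 010001001, weight = 3.
  m = 0101 → c = 111011101, weight = 7.
  m = 1101 → c = 011010010, weight = 4.
  m = 0011 → c = 010010001, weight = 3.
  m = 1011 → c = 110011110, weight = 6.
  m = 0111 → c = 011001010, weight = 4.
  m = 1111 → c = 111000101, weight = 5.
Tally weights:
  weight 0: 1 codewords.
  weight 2: 1 codewords.
  weight 3: 3 codewords.
  weight 4: 5 codewords.
  weight 5: 4 codewords.
  weight 6: 1 codewords.
  weight 7: 1 codewords.
Minimum distance d = smallest w > 0 with A_w > 0 = 2.
Sanity: Σ A_w = 16 = 2^4 = 16 ✓.


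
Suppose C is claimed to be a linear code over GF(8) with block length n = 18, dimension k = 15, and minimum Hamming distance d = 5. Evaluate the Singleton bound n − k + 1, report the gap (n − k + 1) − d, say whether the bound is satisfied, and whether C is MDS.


Singleton RHS = n − k + 1 = 4, slack = -1, bound violated (no such code; not MDS).

Singleton bound: d ≤ n − k + 1.
Here n = 18, k = 15, so n − k + 1 = 4.
Given d = 5, check d ≤ 4: NO.
Slack = (n − k + 1) − d = -1.
The slack is negative: d = 5 exceeds n − k + 1 = 4 by 1, so the Singleton bound is violated and no linear [18, 15, 5]_8 code can exist. In particular it is not MDS (MDS requires d = n − k + 1 exactly).
Description: the claimed parameters are [18, 15, 5]_8; such a code would be impossible (violates the Singleton bound).


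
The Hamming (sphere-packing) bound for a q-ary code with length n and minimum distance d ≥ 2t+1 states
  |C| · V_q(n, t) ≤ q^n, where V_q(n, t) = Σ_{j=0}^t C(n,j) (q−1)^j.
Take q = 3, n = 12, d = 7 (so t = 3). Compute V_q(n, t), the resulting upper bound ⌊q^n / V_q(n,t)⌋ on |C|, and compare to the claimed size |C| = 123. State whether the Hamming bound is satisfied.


V_q(n, t) = 2049, q^n = 531441, Hamming bound = 259, |C| = 123 ≤ bound (satisfied).

Step 1: Compute V_q(n, t) = Σ_{j=0}^3 C(n, j) (q−1)^j.
  j = 0: C(12,0)·(2)^0 = 1·1 = 1.
  j = 1: C(12,1)·(2)^1 = 12·2 = 24.
  j = 2: C(12,2)·(2)^2 = 66·4 = 264.
  j = 3: C(12,3)·(2)^3 = 220·8 = 1760.
  V_q(n, t) = 1 + 24 + 264 + 1760 = 2049.
Step 2: q^n = 3^12 = 531441.
Step 3: Hamming bound ⌊q^n / V_q(n,t)⌋ = ⌊531441/2049⌋ = 259.
Step 4: Compare |C| = 123 to 259: satisfied.
The claimed |C| lies below the Hamming bound.


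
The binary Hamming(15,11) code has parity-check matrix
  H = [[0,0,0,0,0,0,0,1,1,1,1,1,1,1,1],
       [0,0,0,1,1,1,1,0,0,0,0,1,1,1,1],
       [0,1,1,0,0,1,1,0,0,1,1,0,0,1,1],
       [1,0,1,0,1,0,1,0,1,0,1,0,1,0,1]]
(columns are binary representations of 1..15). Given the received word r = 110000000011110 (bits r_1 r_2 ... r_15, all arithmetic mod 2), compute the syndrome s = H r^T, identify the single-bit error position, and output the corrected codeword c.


s = (0, 1, 1, 1)^T, error position = 7, corrected codeword c = 110000100011110

Compute s = H r^T mod 2 one row at a time:
  s_1 = 0 + 0 + 0 + 1 + 1 + 1 + 1 + 0 = 4 ≡ 0 (mod 2).
  s_2 = 0 + 0 + 0 + 0 + 1 + 1 + 1 + 0 = 3 ≡ 1 (mod 2).
  s_3 = 1 + 0 + 0 + 0 + 0 + 1 + 1 + 0 = 3 ≡ 1 (mod 2).
  s_4 = 1 + 0 + 0 + 0 + 0 + 1 + 1 + 0 = 3 ≡ 1 (mod 2).
s = (0, 1, 1, 1)^T — this equals column 7 of H (binary 0111), so error is at position 7.
Correct: flip bit 7 of r = 110000000011110 to get c = 110000100011110.


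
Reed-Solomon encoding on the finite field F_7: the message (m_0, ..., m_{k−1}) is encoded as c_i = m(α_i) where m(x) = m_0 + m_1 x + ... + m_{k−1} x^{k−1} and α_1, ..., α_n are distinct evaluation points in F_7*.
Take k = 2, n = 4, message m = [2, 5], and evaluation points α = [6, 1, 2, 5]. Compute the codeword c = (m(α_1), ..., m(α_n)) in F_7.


c = [4, 0, 5, 6]

Message polynomial: m(x) = 2 + 5·x (mod 7).
For each evaluation point α_i, compute m(α_i) mod 7:
  α_1 = 6: Horner steps 5 → 4, so m(6) = 4.
  α_2 = 1: Horner steps 5 → 0, so m(1) = 0.
  α_3 = 2: Horner steps 5 → 5, so m(2) = 5.
  α_4 = 5: Horner steps 5 → 6, so m(5) = 6.
Codeword c = [4, 0, 5, 6] ∈ F_7^4.


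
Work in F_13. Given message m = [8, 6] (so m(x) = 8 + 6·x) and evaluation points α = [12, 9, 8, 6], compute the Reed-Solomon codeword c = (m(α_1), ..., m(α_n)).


c = [2, 10, 4, 5]

Message polynomial: m(x) = 8 + 6·x (mod 13).
For each evaluation point α_i, compute m(α_i) mod 13:
  α_1 = 12: Horner steps 6 → 2, so m(12) = 2.
  α_2 = 9: Horner steps 6 → 10, so m(9) = 10.
  α_3 = 8: Horner steps 6 → 4, so m(8) = 4.
  α_4 = 6: Horner steps 6 → 5, so m(6) = 5.
Codeword c = [2, 10, 4, 5] ∈ F_13^4.


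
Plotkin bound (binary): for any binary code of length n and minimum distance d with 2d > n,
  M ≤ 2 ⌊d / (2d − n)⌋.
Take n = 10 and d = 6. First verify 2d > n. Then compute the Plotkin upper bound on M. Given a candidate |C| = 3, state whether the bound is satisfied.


Plotkin bound M ≤ 6; given |C| = 3 ≤ bound (satisfied).

Check applicability: 2d = 12, n = 10.
2d − n = 2 > 0, so Plotkin applies.
Compute d/(2d−n) = 6/2 ≈ 3.0000.
⌊d/(2d−n)⌋ = 3.
Plotkin bound: M ≤ 2·3 = 6.
Given |C| = 3, check: satisfied.
This |C| is below the Plotkin bound.


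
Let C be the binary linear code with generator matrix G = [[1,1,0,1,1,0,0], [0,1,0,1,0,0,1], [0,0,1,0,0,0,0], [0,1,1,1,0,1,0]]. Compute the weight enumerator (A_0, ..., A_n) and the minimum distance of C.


Weight distribution: A_0 = 1, A_1 = 1, A_2 = 1, A_3 = 5, A_4 = 5, A_5 = 1, A_6 = 1, A_7 = 1. Minimum distance d = 1.

Enumerate all 2^4 = 16 messages m ∈ F_2^4.
For each, compute codeword c = mG in F_2^7, then tally its weight.
  m = 0000 → c = 0000000, weight = 0.
  m = 1000 → c = 1101100, weight = 4.
  m = 0100 → c = 0101001, weight = 3.
  m = 1100 → c = 1000101, weight = 3.
  m = 0010 → c = 0010000, weight = 1.
  m = 1010 → c = 1111100, weight = 5.
  m = 0110 → c = 0111001, weight = 4.
  m = 1110 → c = 1010101, weight = 4.
  m = 0001 → c = 0111010, weight = 4.
  m = 1001 → c = 1010110, weight = 4.
  m = 0101 → c = 0010011, weight = 3.
  m = 1101 → c = 1111111, weight = 7.
  m = 0011 → c = 0101010, weight = 3.
  m = 1011 → c = 1000110, weight = 3.
  m = 0111 → c = 0000011, weight = 2.
  m = 1111 → c = 1101111, weight = 6.
Tally weights:
  weight 0: 1 codewords.
  weight 1: 1 codewords.
  weight 2: 1 codewords.
  weight 3: 5 codewords.
  weight 4: 5 codewords.
  weight 5: 1 codewords.
  weight 6: 1 codewords.
  weight 7: 1 codewords.
Minimum distance d = smallest w > 0 with A_w > 0 = 1.
Sanity: Σ A_w = 16 = 2^4 = 16 ✓.


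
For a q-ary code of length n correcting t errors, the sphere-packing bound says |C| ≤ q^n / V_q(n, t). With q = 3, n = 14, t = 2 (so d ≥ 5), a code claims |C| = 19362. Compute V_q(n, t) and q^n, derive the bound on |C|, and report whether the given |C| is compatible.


V_q(n, t) = 393, q^n = 4782969, Hamming bound = 12170, |C| = 19362 > bound (violated).

Step 1: Compute V_q(n, t) = Σ_{j=0}^2 C(n, j) (q−1)^j.
  j = 0: C(14,0)·(2)^0 = 1·1 = 1.
  j = 1: C(14,1)·(2)^1 = 14·2 = 28.
  j = 2: C(14,2)·(2)^2 = 91·4 = 364.
  V_q(n, t) = 1 + 28 + 364 = 393.
Step 2: q^n = 3^14 = 4782969.
Step 3: Hamming bound ⌊q^n / V_q(n,t)⌋ = ⌊4782969/393⌋ = 12170.
Step 4: Compare |C| = 19362 to 12170: violated.
The claimed |C| lies above the Hamming bound, so no 3-ary code of length 14 with d ≥ 5 can have 19362 codewords.


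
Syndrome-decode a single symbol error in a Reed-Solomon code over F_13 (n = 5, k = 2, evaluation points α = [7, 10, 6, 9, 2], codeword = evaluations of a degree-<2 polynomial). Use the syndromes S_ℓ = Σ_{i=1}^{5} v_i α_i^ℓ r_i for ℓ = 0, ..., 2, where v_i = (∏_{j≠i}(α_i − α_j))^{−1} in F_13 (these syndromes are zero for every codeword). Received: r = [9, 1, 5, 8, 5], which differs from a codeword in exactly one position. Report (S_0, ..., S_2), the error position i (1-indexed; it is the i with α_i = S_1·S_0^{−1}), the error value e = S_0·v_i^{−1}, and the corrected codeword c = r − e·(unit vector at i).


S = (7, 3, 5), error at position 3, error magnitude e = 2, c = [9, 1, 3, 8, 5].

Step 1: column multipliers v_i = (∏_{j≠i}(α_i − α_j))^{−1} mod 13.
  i = 1 (α = 7): (7−10)(7−6)(7−9)(7−2) = (−3)·1·(−2)·5 = 30 ≡ 4, so v_1 = 4^{−1} = 10 (mod 13).
  i = 2 (α = 10): (10−7)(10−6)(10−9)(10−2) = 3·4·1·8 = 96 ≡ 5, so v_2 = 5^{−1} = 8 (mod 13).
  i = 3 (α = 6): (6−7)(6−10)(6−9)(6−2) = (−1)·(−4)·(−3)·4 = −48 ≡ 4, so v_3 = 4^{−1} = 10 (mod 13).
  i = 4 (α = 9): (9−7)(9−10)(9−6)(9−2) = 2·(−1)·3·7 = −42 ≡ 10, so v_4 = 10^{−1} = 4 (mod 13).
  i = 5 (α = 2): (2−7)(2−10)(2−6)(2−9) = (−5)·(−8)·(−4)·(−7) = 1120 ≡ 2, so v_5 = 2^{−1} = 7 (mod 13).
  v = [10, 8, 10, 4, 7].
Step 2: syndromes of r = [9, 1, 5, 8, 5] (all sums mod 13).
  S_0 = Σ v_i r_i = 10·9 + 8·1 + 10·5 + 4·8 + 7·5 = 215 ≡ 7.
  S_1 = Σ v_i α_i r_i = 10·7·9 + 8·10·1 + 10·6·5 + 4·9·8 + 7·2·5 = 1368 ≡ 3.
  α_i^2 mod 13 = [10, 9, 10, 3, 4].
  S_2 = Σ v_i α_i^2 r_i = 10·10·9 + 8·9·1 + 10·10·5 + 4·3·8 + 7·4·5 = 1708 ≡ 5.
  S = (7, 3, 5) ≠ 0, so r is not a codeword (an error is present).
Step 3: locate the error. For a single error e at position i, S_ℓ = v_i·e·α_i^ℓ, so α_err = S_1/S_0.
  S_0^{−1} = 7^{−1} = 2 (mod 13), so α_err = 3·2 = 6 ≡ 6 = α_3. Error position i = 3.
  Consistency check: S_2/S_1 = 5·9 = 45 ≡ 6 = α_err ✓ (single-error assumption holds).
Step 4: error magnitude e = S_0/v_3 = S_0·∏_{j≠3}(α_3 − α_j) = 7·4 = 28 ≡ 2 (mod 13).
Step 5: correct position 3: c_3 = r_3 − e = 5 − 2 ≡ 3 (mod 13). Hence c = [9, 1, 3, 8, 5].
  Check: interpolating c through the α_i gives m(x) = 6 + 6·x (degree < 2) with m(α_i) = c_i for every i, so c is indeed a codeword.


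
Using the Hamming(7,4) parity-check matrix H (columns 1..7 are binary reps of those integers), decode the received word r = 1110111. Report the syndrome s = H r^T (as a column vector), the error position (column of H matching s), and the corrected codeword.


s = (1, 0, 0)^T, error position = 4, corrected codeword c = 1111111

Compute s = H r^T mod 2 one row at a time:
  s_1 = 0 + 1 + 1 + 1 = 3 ≡ 1 (mod 2).
  s_2 = 1 + 1 + 1 + 1 = 4 ≡ 0 (mod 2).
  s_3 = 1 + 1 + 1 + 1 = 4 ≡ 0 (mod 2).
s = (1, 0, 0)^T — this equals column 4 of H (binary 100), so error is at position 4.
Correct: flip bit 4 of r = 1110111 to get c = 1111111.


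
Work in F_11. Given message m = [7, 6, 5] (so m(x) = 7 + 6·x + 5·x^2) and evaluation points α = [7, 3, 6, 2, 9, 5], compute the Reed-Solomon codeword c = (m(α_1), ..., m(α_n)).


c = [8, 4, 3, 6, 4, 8]

Message polynomial: m(x) = 7 + 6·x + 5·x^2 (mod 11).
For each evaluation point α_i, compute m(α_i) mod 11:
  α_1 = 7: Horner steps 5 → 8 → 8, so m(7) = 8.
  α_2 = 3: Horner steps 5 → 10 → 4, so m(3) = 4.
  α_3 = 6: Horner steps 5 → 3 → 3, so m(6) = 3.
  α_4 = 2: Horner steps 5 → 5 → 6, so m(2) = 6.
  α_5 = 9: Horner steps 5 → 7 → 4, so m(9) = 4.
  α_6 = 5: Horner steps 5 → 9 → 8, so m(5) = 8.
Codeword c = [8, 4, 3, 6, 4, 8] ∈ F_11^6.


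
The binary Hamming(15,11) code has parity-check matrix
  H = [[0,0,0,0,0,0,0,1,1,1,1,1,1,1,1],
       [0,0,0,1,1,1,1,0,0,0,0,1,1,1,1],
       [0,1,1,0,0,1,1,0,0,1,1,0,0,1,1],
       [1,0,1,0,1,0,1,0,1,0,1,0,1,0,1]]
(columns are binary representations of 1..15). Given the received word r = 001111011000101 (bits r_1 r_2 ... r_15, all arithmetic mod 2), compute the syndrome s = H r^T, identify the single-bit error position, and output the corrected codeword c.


s = (0, 1, 1, 1)^T, error position = 7, corrected codeword c = 001111111000101

Compute s = H r^T mod 2 one row at a time:
  s_1 = 1 + 1 + 0 + 0 + 0 + 1 + 0 + 1 = 4 ≡ 0 (mod 2).
  s_2 = 1 + 1 + 1 + 0 + 0 + 1 + 0 + 1 = 5 ≡ 1 (mod 2).
  s_3 = 0 + 1 + 1 + 0 + 0 + 0 + 0 + 1 = 3 ≡ 1 (mod 2).
  s_4 = 0 + 1 + 1 + 0 + 1 + 0 + 1 + 1 = 5 ≡ 1 (mod 2).
s = (0, 1, 1, 1)^T — this equals column 7 of H (binary 0111), so error is at position 7.
Correct: flip bit 7 of r = 001111011000101 to get c = 001111111000101.


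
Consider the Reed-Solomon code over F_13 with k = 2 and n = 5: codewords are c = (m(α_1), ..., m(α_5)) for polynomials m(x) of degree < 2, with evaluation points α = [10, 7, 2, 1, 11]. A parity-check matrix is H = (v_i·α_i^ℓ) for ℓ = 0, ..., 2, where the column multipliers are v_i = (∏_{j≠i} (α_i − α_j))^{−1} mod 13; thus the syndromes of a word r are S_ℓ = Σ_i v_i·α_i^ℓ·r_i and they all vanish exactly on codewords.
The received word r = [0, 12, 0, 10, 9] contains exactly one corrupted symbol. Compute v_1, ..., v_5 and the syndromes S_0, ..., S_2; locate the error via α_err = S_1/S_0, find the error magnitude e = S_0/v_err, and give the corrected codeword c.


S = (5, 10, 7), error at position 3, error magnitude e = 7, c = [0, 12, 6, 10, 9].

Step 1: column multipliers v_i = (∏_{j≠i}(α_i − α_j))^{−1} mod 13.
  i = 1 (α = 10): (10−7)(10−2)(10−1)(10−11) = 3·8·9·(−1) = −216 ≡ 5, so v_1 = 5^{−1} = 8 (mod 13).
  i = 2 (α = 7): (7−10)(7−2)(7−1)(7−11) = (−3)·5·6·(−4) = 360 ≡ 9, so v_2 = 9^{−1} = 3 (mod 13).
  i = 3 (α = 2): (2−10)(2−7)(2−1)(2−11) = (−8)·(−5)·1·(−9) = −360 ≡ 4, so v_3 = 4^{−1} = 10 (mod 13).
  i = 4 (α = 1): (1−10)(1−7)(1−2)(1−11) = (−9)·(−6)·(−1)·(−10) = 540 ≡ 7, so v_4 = 7^{−1} = 2 (mod 13).
  i = 5 (α = 11): (11−10)(11−7)(11−2)(11−1) = 1·4·9·10 = 360 ≡ 9, so v_5 = 9^{−1} = 3 (mod 13).
  v = [8, 3, 10, 2, 3].
Step 2: syndromes of r = [0, 12, 0, 10, 9] (all sums mod 13).
  S_0 = Σ v_i r_i = 8·0 + 3·12 + 10·0 + 2·10 + 3·9 = 83 ≡ 5.
  S_1 = Σ v_i α_i r_i = 8·10·0 + 3·7·12 + 10·2·0 + 2·1·10 + 3·11·9 = 569 ≡ 10.
  α_i^2 mod 13 = [9, 10, 4, 1, 4].
  S_2 = Σ v_i α_i^2 r_i = 8·9·0 + 3·10·12 + 10·4·0 + 2·1·10 + 3·4·9 = 488 ≡ 7.
  S = (5, 10, 7) ≠ 0, so r is not a codeword (an error is present).
Step 3: locate the error. For a single error e at position i, S_ℓ = v_i·e·α_i^ℓ, so α_err = S_1/S_0.
  S_0^{−1} = 5^{−1} = 8 (mod 13), so α_err = 10·8 = 80 ≡ 2 = α_3. Error position i = 3.
  Consistency check: S_2/S_1 = 7·4 = 28 ≡ 2 = α_err ✓ (single-error assumption holds).
Step 4: error magnitude e = S_0/v_3 = S_0·∏_{j≠3}(α_3 − α_j) = 5·4 = 20 ≡ 7 (mod 13).
Step 5: correct position 3: c_3 = r_3 − e = 0 − 7 ≡ 6 (mod 13). Hence c = [0, 12, 6, 10, 9].
  Check: interpolating c through the α_i gives m(x) = 1 + 9·x (degree < 2) with m(α_i) = c_i for every i, so c is indeed a codeword.


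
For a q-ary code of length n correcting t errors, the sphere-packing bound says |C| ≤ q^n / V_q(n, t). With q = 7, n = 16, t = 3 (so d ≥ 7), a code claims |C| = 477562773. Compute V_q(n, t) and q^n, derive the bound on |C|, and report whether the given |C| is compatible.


V_q(n, t) = 125377, q^n = 33232930569601, Hamming bound = 265064011, |C| = 477562773 > bound (violated).

Step 1: Compute V_q(n, t) = Σ_{j=0}^3 C(n, j) (q−1)^j.
  j = 0: C(16,0)·(6)^0 = 1·1 = 1.
  j = 1: C(16,1)·(6)^1 = 16·6 = 96.
  j = 2: C(16,2)·(6)^2 = 120·36 = 4320.
  j = 3: C(16,3)·(6)^3 = 560·216 = 120960.
  V_q(n, t) = 1 + 96 + 4320 + 120960 = 125377.
Step 2: q^n = 7^16 = 33232930569601.
Step 3: Hamming bound ⌊q^n / V_q(n,t)⌋ = ⌊33232930569601/125377⌋ = 265064011.
Step 4: Compare |C| = 477562773 to 265064011: violated.
The claimed |C| lies above the Hamming bound, so no 7-ary code of length 16 with d ≥ 7 can have 477562773 codewords.


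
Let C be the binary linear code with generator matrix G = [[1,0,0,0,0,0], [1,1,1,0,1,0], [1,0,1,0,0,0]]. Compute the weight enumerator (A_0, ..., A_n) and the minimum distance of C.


Weight distribution: A_0 = 1, A_1 = 2, A_2 = 2, A_3 = 2, A_4 = 1. Minimum distance d = 1.

Enumerate all 2^3 = 8 messages m ∈ F_2^3.
For each, compute codeword c = mG in F_2^6, then tally its weight.
  m = 000 → c = 000000, weight = 0.
  m = 100 → c = 100000, weight = 1.
  m = 010 → c = 111010, weight = 4.
  m = 110 → c = 011010, weight = 3.
  m = 001 → c = 101000, weight = 2.
  m = 101 → c = 001000, weight = 1.
  m = 011 → c = 010010, weight = 2.
  m = 111 → c = 110010, weight = 3.
Tally weights:
  weight 0: 1 codewords.
  weight 1: 2 codewords.
  weight 2: 2 codewords.
  weight 3: 2 codewords.
  weight 4: 1 codewords.
Minimum distance d = smallest w > 0 with A_w > 0 = 1.
Sanity: Σ A_w = 8 = 2^3 = 8 ✓.


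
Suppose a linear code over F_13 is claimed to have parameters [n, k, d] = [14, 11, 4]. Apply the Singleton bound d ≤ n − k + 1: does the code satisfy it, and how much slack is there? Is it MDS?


Singleton RHS = n − k + 1 = 4, slack = 0, bound satisfied, MDS.

Singleton bound: d ≤ n − k + 1.
Here n = 14, k = 11, so n − k + 1 = 4.
Given d = 4, check d ≤ 4: YES.
Slack = (n − k + 1) − d = 0.
The code is MDS (slack = 0).
Description: the claimed parameters are [14, 11, 4]_13; such a code would be MDS (meets Singleton bound).


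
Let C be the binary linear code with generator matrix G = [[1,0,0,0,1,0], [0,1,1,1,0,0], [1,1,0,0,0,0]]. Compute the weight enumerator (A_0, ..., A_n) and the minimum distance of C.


Weight distribution: A_0 = 1, A_2 = 3, A_3 = 3, A_5 = 1. Minimum distance d = 2.

Enumerate all 2^3 = 8 messages m ∈ F_2^3.
For each, compute codeword c = mG in F_2^6, then tally its weight.
  m = 000 → c = 000000, weight = 0.
  m = 100 → c = 100010, weight = 2.
  m = 010 → c = 011100, weight = 3.
  m = 110 → c = 111110, weight = 5.
  m = 001 → c = 110000, weight = 2.
  m = 101 → c = 010010, weight = 2.
  m = 011 → c = 101100, weight = 3.
  m = 111 → c = 001110, weight = 3.
Tally weights:
  weight 0: 1 codewords.
  weight 2: 3 codewords.
  weight 3: 3 codewords.
  weight 5: 1 codewords.
Minimum distance d = smallest w > 0 with A_w > 0 = 2.
Sanity: Σ A_w = 8 = 2^3 = 8 ✓.


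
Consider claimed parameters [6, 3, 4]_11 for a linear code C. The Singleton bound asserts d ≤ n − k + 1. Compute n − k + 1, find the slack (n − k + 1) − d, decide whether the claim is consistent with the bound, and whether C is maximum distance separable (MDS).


Singleton RHS = n − k + 1 = 4, slack = 0, bound satisfied, MDS.

Singleton bound: d ≤ n − k + 1.
Here n = 6, k = 3, so n − k + 1 = 4.
Given d = 4, check d ≤ 4: YES.
Slack = (n − k + 1) − d = 0.
The code is MDS (slack = 0).
Description: the claimed parameters are [6, 3, 4]_11; such a code would be MDS (meets Singleton bound).


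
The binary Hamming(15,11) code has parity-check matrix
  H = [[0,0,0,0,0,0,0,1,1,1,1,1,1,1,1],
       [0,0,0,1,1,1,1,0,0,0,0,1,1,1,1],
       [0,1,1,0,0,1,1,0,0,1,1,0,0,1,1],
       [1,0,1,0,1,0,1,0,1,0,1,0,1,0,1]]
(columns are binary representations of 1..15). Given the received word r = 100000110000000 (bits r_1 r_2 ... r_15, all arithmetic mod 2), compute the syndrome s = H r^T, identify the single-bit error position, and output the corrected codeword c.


s = (1, 1, 1, 0)^T, error position = 14, corrected codeword c = 100000110000010

Compute s = H r^T mod 2 one row at a time:
  s_1 = 1 + 0 + 0 + 0 + 0 + 0 + 0 + 0 = 1 ≡ 1 (mod 2).
  s_2 = 0 + 0 + 0 + 1 + 0 + 0 + 0 + 0 = 1 ≡ 1 (mod 2).
  s_3 = 0 + 0 + 0 + 1 + 0 + 0 + 0 + 0 = 1 ≡ 1 (mod 2).
  s_4 = 1 + 0 + 0 + 1 + 0 + 0 + 0 + 0 = 2 ≡ 0 (mod 2).
s = (1, 1, 1, 0)^T — this equals column 14 of H (binary 1110), so error is at position 14.
Correct: flip bit 14 of r = 100000110000000 to get c = 100000110000010.


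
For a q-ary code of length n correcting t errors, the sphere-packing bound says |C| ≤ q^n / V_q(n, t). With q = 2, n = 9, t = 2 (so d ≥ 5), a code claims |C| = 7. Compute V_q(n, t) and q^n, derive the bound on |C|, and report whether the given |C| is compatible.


V_q(n, t) = 46, q^n = 512, Hamming bound = 11, |C| = 7 ≤ bound (satisfied).

Step 1: Compute V_q(n, t) = Σ_{j=0}^2 C(n, j) (q−1)^j.
  j = 0: C(9,0)·(1)^0 = 1·1 = 1.
  j = 1: C(9,1)·(1)^1 = 9·1 = 9.
  j = 2: C(9,2)·(1)^2 = 36·1 = 36.
  V_q(n, t) = 1 + 9 + 36 = 46.
Step 2: q^n = 2^9 = 512.
Step 3: Hamming bound ⌊q^n / V_q(n,t)⌋ = ⌊512/46⌋ = 11.
Step 4: Compare |C| = 7 to 11: satisfied.
The claimed |C| lies below the Hamming bound.


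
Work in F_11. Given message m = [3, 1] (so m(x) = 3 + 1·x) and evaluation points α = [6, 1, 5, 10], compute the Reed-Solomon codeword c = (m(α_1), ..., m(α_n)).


c = [9, 4, 8, 2]

Message polynomial: m(x) = 3 + 1·x (mod 11).
For each evaluation point α_i, compute m(α_i) mod 11:
  α_1 = 6: Horner steps 1 → 9, so m(6) = 9.
  α_2 = 1: Horner steps 1 → 4, so m(1) = 4.
  α_3 = 5: Horner steps 1 → 8, so m(5) = 8.
  α_4 = 10: Horner steps 1 → 2, so m(10) = 2.
Codeword c = [9, 4, 8, 2] ∈ F_11^4.


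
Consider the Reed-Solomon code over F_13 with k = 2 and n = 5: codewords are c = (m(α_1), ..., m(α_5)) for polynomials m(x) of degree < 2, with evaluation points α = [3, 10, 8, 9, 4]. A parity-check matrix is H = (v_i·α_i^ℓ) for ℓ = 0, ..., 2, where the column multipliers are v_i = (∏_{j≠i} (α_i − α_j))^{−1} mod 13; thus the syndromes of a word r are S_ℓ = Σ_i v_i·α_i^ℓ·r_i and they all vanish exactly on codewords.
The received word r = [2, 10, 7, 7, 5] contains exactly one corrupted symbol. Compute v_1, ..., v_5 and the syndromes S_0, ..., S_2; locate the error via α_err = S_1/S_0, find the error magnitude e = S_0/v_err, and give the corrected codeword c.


S = (3, 11, 10), error at position 3, error magnitude e = 3, c = [2, 10, 4, 7, 5].

Step 1: column multipliers v_i = (∏_{j≠i}(α_i − α_j))^{−1} mod 13.
  i = 1 (α = 3): (3−10)(3−8)(3−9)(3−4) = (−7)·(−5)·(−6)·(−1) = 210 ≡ 2, so v_1 = 2^{−1} = 7 (mod 13).
  i = 2 (α = 10): (10−3)(10−8)(10−9)(10−4) = 7·2·1·6 = 84 ≡ 6, so v_2 = 6^{−1} = 11 (mod 13).
  i = 3 (α = 8): (8−3)(8−10)(8−9)(8−4) = 5·(−2)·(−1)·4 = 40 ≡ 1, so v_3 = 1^{−1} = 1 (mod 13).
  i = 4 (α = 9): (9−3)(9−10)(9−8)(9−4) = 6·(−1)·1·5 = −30 ≡ 9, so v_4 = 9^{−1} = 3 (mod 13).
  i = 5 (α = 4): (4−3)(4−10)(4−8)(4−9) = 1·(−6)·(−4)·(−5) = −120 ≡ 10, so v_5 = 10^{−1} = 4 (mod 13).
  v = [7, 11, 1, 3, 4].
Step 2: syndromes of r = [2, 10, 7, 7, 5] (all sums mod 13).
  S_0 = Σ v_i r_i = 7·2 + 11·10 + 1·7 + 3·7 + 4·5 = 172 ≡ 3.
  S_1 = Σ v_i α_i r_i = 7·3·2 + 11·10·10 + 1·8·7 + 3·9·7 + 4·4·5 = 1467 ≡ 11.
  α_i^2 mod 13 = [9, 9, 12, 3, 3].
  S_2 = Σ v_i α_i^2 r_i = 7·9·2 + 11·9·10 + 1·12·7 + 3·3·7 + 4·3·5 = 1323 ≡ 10.
  S = (3, 11, 10) ≠ 0, so r is not a codeword (an error is present).
Step 3: locate the error. For a single error e at position i, S_ℓ = v_i·e·α_i^ℓ, so α_err = S_1/S_0.
  S_0^{−1} = 3^{−1} = 9 (mod 13), so α_err = 11·9 = 99 ≡ 8 = α_3. Error position i = 3.
  Consistency check: S_2/S_1 = 10·6 = 60 ≡ 8 = α_err ✓ (single-error assumption holds).
Step 4: error magnitude e = S_0/v_3 = S_0·∏_{j≠3}(α_3 − α_j) = 3·1 = 3 ≡ 3 (mod 13).
Step 5: correct position 3: c_3 = r_3 − e = 7 − 3 ≡ 4 (mod 13). Hence c = [2, 10, 4, 7, 5].
  Check: interpolating c through the α_i gives m(x) = 6 + 3·x (degree < 2) with m(α_i) = c_i for every i, so c is indeed a codeword.


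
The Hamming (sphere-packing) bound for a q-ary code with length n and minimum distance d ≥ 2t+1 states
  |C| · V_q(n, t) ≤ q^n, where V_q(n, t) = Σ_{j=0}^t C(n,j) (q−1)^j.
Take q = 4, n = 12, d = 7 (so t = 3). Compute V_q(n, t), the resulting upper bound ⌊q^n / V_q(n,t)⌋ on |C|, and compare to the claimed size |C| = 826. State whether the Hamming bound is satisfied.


V_q(n, t) = 6571, q^n = 16777216, Hamming bound = 2553, |C| = 826 ≤ bound (satisfied).

Step 1: Compute V_q(n, t) = Σ_{j=0}^3 C(n, j) (q−1)^j.
  j = 0: C(12,0)·(3)^0 = 1·1 = 1.
  j = 1: C(12,1)·(3)^1 = 12·3 = 36.
  j = 2: C(12,2)·(3)^2 = 66·9 = 594.
  j = 3: C(12,3)·(3)^3 = 220·27 = 5940.
  V_q(n, t) = 1 + 36 + 594 + 5940 = 6571.
Step 2: q^n = 4^12 = 16777216.
Step 3: Hamming bound ⌊q^n / V_q(n,t)⌋ = ⌊16777216/6571⌋ = 2553.
Step 4: Compare |C| = 826 to 2553: satisfied.
The claimed |C| lies below the Hamming bound.


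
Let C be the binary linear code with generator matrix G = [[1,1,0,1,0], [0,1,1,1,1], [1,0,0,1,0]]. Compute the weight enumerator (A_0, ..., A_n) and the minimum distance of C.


Weight distribution: A_0 = 1, A_1 = 1, A_2 = 1, A_3 = 3, A_4 = 2. Minimum distance d = 1.

Enumerate all 2^3 = 8 messages m ∈ F_2^3.
For each, compute codeword c = mG in F_2^5, then tally its weight.
  m = 000 → c = 00000, weight = 0.
  m = 100 → c = 11010, weight = 3.
  m = 010 → c = 01111, weight = 4.
  m = 110 → c = 10101, weight = 3.
  m = 001 → c = 10010, weight = 2.
  m = 101 → c = 01000, weight = 1.
  m = 011 → c = 11101, weight = 4.
  m = 111 → c = 00111, weight = 3.
Tally weights:
  weight 0: 1 codewords.
  weight 1: 1 codewords.
  weight 2: 1 codewords.
  weight 3: 3 codewords.
  weight 4: 2 codewords.
Minimum distance d = smallest w > 0 with A_w > 0 = 1.
Sanity: Σ A_w = 8 = 2^3 = 8 ✓.


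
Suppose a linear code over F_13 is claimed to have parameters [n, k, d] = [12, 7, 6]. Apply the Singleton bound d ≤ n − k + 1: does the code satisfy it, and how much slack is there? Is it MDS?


Singleton RHS = n − k + 1 = 6, slack = 0, bound satisfied, MDS.

Singleton bound: d ≤ n − k + 1.
Here n = 12, k = 7, so n − k + 1 = 6.
Given d = 6, check d ≤ 6: YES.
Slack = (n − k + 1) − d = 0.
The code is MDS (slack = 0).
Description: the claimed parameters are [12, 7, 6]_13; such a code would be MDS (meets Singleton bound).


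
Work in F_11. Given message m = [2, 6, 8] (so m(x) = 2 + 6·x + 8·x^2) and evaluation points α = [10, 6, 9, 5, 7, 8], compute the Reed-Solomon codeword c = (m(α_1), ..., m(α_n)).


c = [4, 7, 0, 1, 7, 1]

Message polynomial: m(x) = 2 + 6·x + 8·x^2 (mod 11).
For each evaluation point α_i, compute m(α_i) mod 11:
  α_1 = 10: Horner steps 8 → 9 → 4, so m(10) = 4.
  α_2 = 6: Horner steps 8 → 10 → 7, so m(6) = 7.
  α_3 = 9: Horner steps 8 → 1 → 0, so m(9) = 0.
  α_4 = 5: Horner steps 8 → 2 → 1, so m(5) = 1.
  α_5 = 7: Horner steps 8 → 7 → 7, so m(7) = 7.
  α_6 = 8: Horner steps 8 → 4 → 1, so m(8) = 1.
Codeword c = [4, 7, 0, 1, 7, 1] ∈ F_11^6.


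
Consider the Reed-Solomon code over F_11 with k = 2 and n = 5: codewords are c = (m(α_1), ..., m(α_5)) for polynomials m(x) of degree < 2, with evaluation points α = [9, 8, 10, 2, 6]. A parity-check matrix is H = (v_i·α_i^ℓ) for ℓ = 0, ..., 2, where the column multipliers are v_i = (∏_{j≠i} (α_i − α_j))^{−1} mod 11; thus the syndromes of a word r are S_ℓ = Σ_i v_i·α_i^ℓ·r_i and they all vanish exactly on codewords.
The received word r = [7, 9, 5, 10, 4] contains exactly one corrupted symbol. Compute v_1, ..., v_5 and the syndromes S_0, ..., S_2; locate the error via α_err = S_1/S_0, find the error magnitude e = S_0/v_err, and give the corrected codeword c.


S = (8, 4, 2), error at position 5, error magnitude e = 2, c = [7, 9, 5, 10, 2].

Step 1: column multipliers v_i = (∏_{j≠i}(α_i − α_j))^{−1} mod 11.
  i = 1 (α = 9): (9−8)(9−10)(9−2)(9−6) = 1·(−1)·7·3 = −21 ≡ 1, so v_1 = 1^{−1} = 1 (mod 11).
  i = 2 (α = 8): (8−9)(8−10)(8−2)(8−6) = (−1)·(−2)·6·2 = 24 ≡ 2, so v_2 = 2^{−1} = 6 (mod 11).
  i = 3 (α = 10): (10−9)(10−8)(10−2)(10−6) = 1·2·8·4 = 64 ≡ 9, so v_3 = 9^{−1} = 5 (mod 11).
  i = 4 (α = 2): (2−9)(2−8)(2−10)(2−6) = (−7)·(−6)·(−8)·(−4) = 1344 ≡ 2, so v_4 = 2^{−1} = 6 (mod 11).
  i = 5 (α = 6): (6−9)(6−8)(6−10)(6−2) = (−3)·(−2)·(−4)·4 = −96 ≡ 3, so v_5 = 3^{−1} = 4 (mod 11).
  v = [1, 6, 5, 6, 4].
Step 2: syndromes of r = [7, 9, 5, 10, 4] (all sums mod 11).
  S_0 = Σ v_i r_i = 1·7 + 6·9 + 5·5 + 6·10 + 4·4 = 162 ≡ 8.
  S_1 = Σ v_i α_i r_i = 1·9·7 + 6·8·9 + 5·10·5 + 6·2·10 + 4·6·4 = 961 ≡ 4.
  α_i^2 mod 11 = [4, 9, 1, 4, 3].
  S_2 = Σ v_i α_i^2 r_i = 1·4·7 + 6·9·9 + 5·1·5 + 6·4·10 + 4·3·4 = 827 ≡ 2.
  S = (8, 4, 2) ≠ 0, so r is not a codeword (an error is present).
Step 3: locate the error. For a single error e at position i, S_ℓ = v_i·e·α_i^ℓ, so α_err = S_1/S_0.
  S_0^{−1} = 8^{−1} = 7 (mod 11), so α_err = 4·7 = 28 ≡ 6 = α_5. Error position i = 5.
  Consistency check: S_2/S_1 = 2·3 = 6 ≡ 6 = α_err ✓ (single-error assumption holds).
Step 4: error magnitude e = S_0/v_5 = S_0·∏_{j≠5}(α_5 − α_j) = 8·3 = 24 ≡ 2 (mod 11).
Step 5: correct position 5: c_5 = r_5 − e = 4 − 2 ≡ 2 (mod 11). Hence c = [7, 9, 5, 10, 2].
  Check: interpolating c through the α_i gives m(x) = 3 + 9·x (degree < 2) with m(α_i) = c_i for every i, so c is indeed a codeword.


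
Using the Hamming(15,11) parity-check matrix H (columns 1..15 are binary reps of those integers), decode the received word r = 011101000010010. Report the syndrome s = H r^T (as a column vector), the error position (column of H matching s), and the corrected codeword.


s = (0, 1, 1, 0)^T, error position = 6, corrected codeword c = 011100000010010

Compute s = H r^T mod 2 one row at a time:
  s_1 = 0 + 0 + 0 + 1 + 0 + 0 + 1 + 0 = 2 ≡ 0 (mod 2).
  s_2 = 1 + 0 + 1 + 0 + 0 + 0 + 1 + 0 = 3 ≡ 1 (mod 2).
  s_3 = 1 + 1 + 1 + 0 + 0 + 1 + 1 + 0 = 5 ≡ 1 (mod 2).
  s_4 = 0 + 1 + 0 + 0 + 0 + 1 + 0 + 0 = 2 ≡ 0 (mod 2).
s = (0, 1, 1, 0)^T — this equals column 6 of H (binary 0110), so error is at position 6.
Correct: flip bit 6 of r = 011101000010010 to get c = 011100000010010.


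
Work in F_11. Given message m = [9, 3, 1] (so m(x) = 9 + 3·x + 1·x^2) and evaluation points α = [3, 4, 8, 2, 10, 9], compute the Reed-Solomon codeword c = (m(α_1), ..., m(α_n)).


c = [5, 4, 9, 8, 7, 7]

Message polynomial: m(x) = 9 + 3·x + 1·x^2 (mod 11).
For each evaluation point α_i, compute m(α_i) mod 11:
  α_1 = 3: Horner steps 1 → 6 → 5, so m(3) = 5.
  α_2 = 4: Horner steps 1 → 7 → 4, so m(4) = 4.
  α_3 = 8: Horner steps 1 → 0 → 9, so m(8) = 9.
  α_4 = 2: Horner steps 1 → 5 → 8, so m(2) = 8.
  α_5 = 10: Horner steps 1 → 2 → 7, so m(10) = 7.
  α_6 = 9: Horner steps 1 → 1 → 7, so m(9) = 7.
Codeword c = [5, 4, 9, 8, 7, 7] ∈ F_11^6.


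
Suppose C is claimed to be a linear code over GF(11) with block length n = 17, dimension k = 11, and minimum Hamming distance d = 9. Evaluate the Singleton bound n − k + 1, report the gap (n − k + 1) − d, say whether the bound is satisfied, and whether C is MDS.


Singleton RHS = n − k + 1 = 7, slack = -2, bound violated (no such code; not MDS).

Singleton bound: d ≤ n − k + 1.
Here n = 17, k = 11, so n − k + 1 = 7.
Given d = 9, check d ≤ 7: NO.
Slack = (n − k + 1) − d = -2.
The slack is negative: d = 9 exceeds n − k + 1 = 7 by 2, so the Singleton bound is violated and no linear [17, 11, 9]_11 code can exist. In particular it is not MDS (MDS requires d = n − k + 1 exactly).
Description: the claimed parameters are [17, 11, 9]_11; such a code would be impossible (violates the Singleton bound).


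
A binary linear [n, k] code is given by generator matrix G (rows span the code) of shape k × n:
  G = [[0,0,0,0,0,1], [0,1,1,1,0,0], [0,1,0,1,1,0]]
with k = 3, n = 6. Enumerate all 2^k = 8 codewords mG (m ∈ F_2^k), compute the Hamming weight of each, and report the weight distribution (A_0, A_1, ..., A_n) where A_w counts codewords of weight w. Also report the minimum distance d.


Weight distribution: A_0 = 1, A_1 = 1, A_2 = 1, A_3 = 3, A_4 = 2. Minimum distance d = 1.

Enumerate all 2^3 = 8 messages m ∈ F_2^3.
For each, compute codeword c = mG in F_2^6, then tally its weight.
  m = 000 → c = 000000, weight = 0.
  m = 100 → c = 000001, weight = 1.
  m = 010 → c = 011100, weight = 3.
  m = 110 → c = 011101, weight = 4.
  m = 001 → c = 010110, weight = 3.
  m = 101 → c = 010111, weight = 4.
  m = 011 → c = 001010, weight = 2.
  m = 111 → c = 001011, weight = 3.
Tally weights:
  weight 0: 1 codewords.
  weight 1: 1 codewords.
  weight 2: 1 codewords.
  weight 3: 3 codewords.
  weight 4: 2 codewords.
Minimum distance d = smallest w > 0 with A_w > 0 = 1.
Sanity: Σ A_w = 8 = 2^3 = 8 ✓.


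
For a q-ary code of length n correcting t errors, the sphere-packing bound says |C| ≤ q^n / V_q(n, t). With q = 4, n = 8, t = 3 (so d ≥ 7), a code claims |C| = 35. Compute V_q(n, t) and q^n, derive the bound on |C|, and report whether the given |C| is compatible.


V_q(n, t) = 1789, q^n = 65536, Hamming bound = 36, |C| = 35 ≤ bound (satisfied).

Step 1: Compute V_q(n, t) = Σ_{j=0}^3 C(n, j) (q−1)^j.
  j = 0: C(8,0)·(3)^0 = 1·1 = 1.
  j = 1: C(8,1)·(3)^1 = 8·3 = 24.
  j = 2: C(8,2)·(3)^2 = 28·9 = 252.
  j = 3: C(8,3)·(3)^3 = 56·27 = 1512.
  V_q(n, t) = 1 + 24 + 252 + 1512 = 1789.
Step 2: q^n = 4^8 = 65536.
Step 3: Hamming bound ⌊q^n / V_q(n,t)⌋ = ⌊65536/1789⌋ = 36.
Step 4: Compare |C| = 35 to 36: satisfied.
The claimed |C| lies below the Hamming bound.


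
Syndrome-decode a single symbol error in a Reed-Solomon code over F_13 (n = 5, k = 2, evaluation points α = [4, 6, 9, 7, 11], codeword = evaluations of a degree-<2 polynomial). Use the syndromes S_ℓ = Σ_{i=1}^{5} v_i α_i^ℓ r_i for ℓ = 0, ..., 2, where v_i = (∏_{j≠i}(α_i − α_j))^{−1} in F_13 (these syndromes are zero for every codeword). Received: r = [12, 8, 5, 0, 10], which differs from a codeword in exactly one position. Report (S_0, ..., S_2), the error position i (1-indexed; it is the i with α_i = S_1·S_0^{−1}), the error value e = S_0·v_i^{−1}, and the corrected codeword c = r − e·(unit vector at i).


S = (12, 7, 3), error at position 2, error magnitude e = 4, c = [12, 4, 5, 0, 10].

Step 1: column multipliers v_i = (∏_{j≠i}(α_i − α_j))^{−1} mod 13.
  i = 1 (α = 4): (4−6)(4−9)(4−7)(4−11) = (−2)·(−5)·(−3)·(−7) = 210 ≡ 2, so v_1 = 2^{−1} = 7 (mod 13).
  i = 2 (α = 6): (6−4)(6−9)(6−7)(6−11) = 2·(−3)·(−1)·(−5) = −30 ≡ 9, so v_2 = 9^{−1} = 3 (mod 13).
  i = 3 (α = 9): (9−4)(9−6)(9−7)(9−11) = 5·3·2·(−2) = −60 ≡ 5, so v_3 = 5^{−1} = 8 (mod 13).
  i = 4 (α = 7): (7−4)(7−6)(7−9)(7−11) = 3·1·(−2)·(−4) = 24 ≡ 11, so v_4 = 11^{−1} = 6 (mod 13).
  i = 5 (α = 11): (11−4)(11−6)(11−9)(11−7) = 7·5·2·4 = 280 ≡ 7, so v_5 = 7^{−1} = 2 (mod 13).
  v = [7, 3, 8, 6, 2].
Step 2: syndromes of r = [12, 8, 5, 0, 10] (all sums mod 13).
  S_0 = Σ v_i r_i = 7·12 + 3·8 + 8·5 + 6·0 + 2·10 = 168 ≡ 12.
  S_1 = Σ v_i α_i r_i = 7·4·12 + 3·6·8 + 8·9·5 + 6·7·0 + 2·11·10 = 1060 ≡ 7.
  α_i^2 mod 13 = [3, 10, 3, 10, 4].
  S_2 = Σ v_i α_i^2 r_i = 7·3·12 + 3·10·8 + 8·3·5 + 6·10·0 + 2·4·10 = 692 ≡ 3.
  S = (12, 7, 3) ≠ 0, so r is not a codeword (an error is present).
Step 3: locate the error. For a single error e at position i, S_ℓ = v_i·e·α_i^ℓ, so α_err = S_1/S_0.
  S_0^{−1} = 12^{−1} = 12 (mod 13), so α_err = 7·12 = 84 ≡ 6 = α_2. Error position i = 2.
  Consistency check: S_2/S_1 = 3·2 = 6 ≡ 6 = α_err ✓ (single-error assumption holds).
Step 4: error magnitude e = S_0/v_2 = S_0·∏_{j≠2}(α_2 − α_j) = 12·9 = 108 ≡ 4 (mod 13).
Step 5: correct position 2: c_2 = r_2 − e = 8 − 4 ≡ 4 (mod 13). Hence c = [12, 4, 5, 0, 10].
  Check: interpolating c through the α_i gives m(x) = 2 + 9·x (degree < 2) with m(α_i) = c_i for every i, so c is indeed a codeword.


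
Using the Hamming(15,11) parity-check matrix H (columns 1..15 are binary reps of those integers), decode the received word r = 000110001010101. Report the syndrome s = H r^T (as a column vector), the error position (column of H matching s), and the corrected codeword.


s = (0, 0, 0, 1)^T, error position = 1, corrected codeword c = 100110001010101

Compute s = H r^T mod 2 one row at a time:
  s_1 = 0 + 1 + 0 + 1 + 0 + 1 + 0 + 1 = 4 ≡ 0 (mod 2).
  s_2 = 1 + 1 + 0 + 0 + 0 + 1 + 0 + 1 = 4 ≡ 0 (mod 2).
  s_3 = 0 + 0 + 0 + 0 + 0 + 1 + 0 + 1 = 2 ≡ 0 (mod 2).
  s_4 = 0 + 0 + 1 + 0 + 1 + 1 + 1 + 1 = 5 ≡ 1 (mod 2).
s = (0, 0, 0, 1)^T — this equals column 1 of H (binary 0001), so error is at position 1.
Correct: flip bit 1 of r = 000110001010101 to get c = 100110001010101.


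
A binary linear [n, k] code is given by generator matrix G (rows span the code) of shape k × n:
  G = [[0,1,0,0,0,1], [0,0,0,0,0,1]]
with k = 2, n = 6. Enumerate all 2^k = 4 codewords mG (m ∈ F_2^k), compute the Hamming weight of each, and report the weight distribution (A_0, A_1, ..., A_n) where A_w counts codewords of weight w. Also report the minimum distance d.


Weight distribution: A_0 = 1, A_1 = 2, A_2 = 1. Minimum distance d = 1.

Enumerate all 2^2 = 4 messages m ∈ F_2^2.
For each, compute codeword c = mG in F_2^6, then tally its weight.
  m = 00 → c = 000000, weight = 0.
  m = 10 → c = 010001, weight = 2.
  m = 01 → c = 000001, weight = 1.
  m = 11 → c = 010000, weight = 1.
Tally weights:
  weight 0: 1 codewords.
  weight 1: 2 codewords.
  weight 2: 1 codewords.
Minimum distance d = smallest w > 0 with A_w > 0 = 1.
Sanity: Σ A_w = 4 = 2^2 = 4 ✓.
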